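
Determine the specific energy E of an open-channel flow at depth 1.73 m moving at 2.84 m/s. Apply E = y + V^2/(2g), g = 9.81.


Specific energy E = y + V^2/(2g).
Velocity head = V^2/(2g) = 2.84^2 / (2*9.81) = 8.0656 / 19.62 = 0.4111 m.
E = 1.73 + 0.4111 = 2.1411 m.

2.1411


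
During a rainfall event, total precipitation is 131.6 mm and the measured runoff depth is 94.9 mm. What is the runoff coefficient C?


The runoff coefficient C = runoff depth / rainfall depth.
C = 94.9 / 131.6
  = 0.7211.

0.7211


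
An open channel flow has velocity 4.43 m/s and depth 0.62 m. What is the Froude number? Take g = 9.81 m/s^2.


The Froude number is defined as Fr = V / sqrt(g*y).
g*y = 9.81 * 0.62 = 6.0822.
sqrt(g*y) = sqrt(6.0822) = 2.4662.
Fr = 4.43 / 2.4662 = 1.7963.

1.7963


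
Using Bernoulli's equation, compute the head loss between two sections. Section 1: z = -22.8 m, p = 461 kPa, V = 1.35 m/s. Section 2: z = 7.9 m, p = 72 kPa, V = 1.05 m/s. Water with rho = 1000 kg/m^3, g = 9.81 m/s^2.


Total head at each section: H = z + p/(rho*g) + V^2/(2g).
H1 = -22.8 + 461*1000/(1000*9.81) + 1.35^2/(2*9.81)
   = -22.8 + 46.993 + 0.0929
   = 24.286 m.
H2 = 7.9 + 72*1000/(1000*9.81) + 1.05^2/(2*9.81)
   = 7.9 + 7.339 + 0.0562
   = 15.296 m.
h_L = H1 - H2 = 24.286 - 15.296 = 8.99 m.

8.99


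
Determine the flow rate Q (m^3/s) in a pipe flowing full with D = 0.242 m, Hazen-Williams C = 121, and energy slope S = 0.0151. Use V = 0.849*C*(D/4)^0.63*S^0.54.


For a full circular pipe, R = D/4 = 0.242/4 = 0.0605 m.
V = 0.849 * 121 * 0.0605^0.63 * 0.0151^0.54
  = 0.849 * 121 * 0.170807 * 0.103908
  = 1.8233 m/s.
Pipe area A = pi*D^2/4 = pi*0.242^2/4 = 0.046 m^2.
Q = A * V = 0.046 * 1.8233 = 0.0839 m^3/s.

0.0839


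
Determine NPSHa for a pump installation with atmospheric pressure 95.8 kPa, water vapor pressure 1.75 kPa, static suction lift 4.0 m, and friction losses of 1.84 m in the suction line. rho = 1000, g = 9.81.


NPSHa = p_atm/(rho*g) - z_s - hf_s - p_vap/(rho*g).
p_atm/(rho*g) = 95.8*1000 / (1000*9.81) = 9.766 m.
p_vap/(rho*g) = 1.75*1000 / (1000*9.81) = 0.178 m.
NPSHa = 9.766 - 4.0 - 1.84 - 0.178
      = 3.75 m.

3.75


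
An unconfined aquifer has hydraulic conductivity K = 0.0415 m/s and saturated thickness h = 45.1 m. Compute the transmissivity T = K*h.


Transmissivity is defined as T = K * h.
T = 0.0415 * 45.1
  = 1.8717 m^2/s.

1.8717


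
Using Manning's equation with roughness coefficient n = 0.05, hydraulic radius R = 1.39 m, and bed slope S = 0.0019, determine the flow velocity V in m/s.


Manning's equation gives V = (1/n) * R^(2/3) * S^(1/2).
First, compute R^(2/3) = 1.39^(2/3) = 1.2455.
Next, S^(1/2) = 0.0019^(1/2) = 0.043589.
Then 1/n = 1/0.05 = 20.0.
V = 20.0 * 1.2455 * 0.043589 = 1.0858 m/s.

1.0858


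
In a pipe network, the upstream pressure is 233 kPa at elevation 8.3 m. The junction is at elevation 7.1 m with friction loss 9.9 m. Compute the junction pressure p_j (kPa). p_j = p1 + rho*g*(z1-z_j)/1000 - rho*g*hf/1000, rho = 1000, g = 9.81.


Junction pressure: p_j = p1 + rho*g*(z1 - z_j)/1000 - rho*g*hf/1000.
Elevation term = 1000*9.81*(8.3 - 7.1)/1000 = 11.772 kPa.
Friction term = 1000*9.81*9.9/1000 = 97.119 kPa.
p_j = 233 + 11.772 - 97.119 = 147.65 kPa.

147.65


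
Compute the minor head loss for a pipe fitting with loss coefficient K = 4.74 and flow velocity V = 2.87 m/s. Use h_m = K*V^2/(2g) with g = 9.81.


Minor loss formula: h_m = K * V^2/(2g).
V^2 = 2.87^2 = 8.2369.
V^2/(2g) = 8.2369 / 19.62 = 0.4198 m.
h_m = 4.74 * 0.4198 = 1.99 m.

1.99


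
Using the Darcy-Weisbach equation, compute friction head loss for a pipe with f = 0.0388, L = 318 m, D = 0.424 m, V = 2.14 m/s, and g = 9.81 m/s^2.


Darcy-Weisbach equation: h_f = f * (L/D) * V^2/(2g).
f * L/D = 0.0388 * 318/0.424 = 29.1.
V^2/(2g) = 2.14^2 / (2*9.81) = 4.5796 / 19.62 = 0.2334 m.
h_f = 29.1 * 0.2334 = 6.792 m.

6.792


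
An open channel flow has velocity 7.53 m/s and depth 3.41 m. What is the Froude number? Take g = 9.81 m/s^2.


The Froude number is defined as Fr = V / sqrt(g*y).
g*y = 9.81 * 3.41 = 33.4521.
sqrt(g*y) = sqrt(33.4521) = 5.7838.
Fr = 7.53 / 5.7838 = 1.3019.

1.3019


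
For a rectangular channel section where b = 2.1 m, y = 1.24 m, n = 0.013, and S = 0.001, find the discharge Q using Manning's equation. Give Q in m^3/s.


For a rectangular channel, the cross-sectional area A = b * y = 2.1 * 1.24 = 2.6 m^2.
The wetted perimeter P = b + 2y = 2.1 + 2*1.24 = 4.58 m.
Hydraulic radius R = A/P = 2.6/4.58 = 0.5686 m.
Velocity V = (1/n)*R^(2/3)*S^(1/2) = (1/0.013)*0.5686^(2/3)*0.001^(1/2) = 1.6695 m/s.
Discharge Q = A * V = 2.6 * 1.6695 = 4.347 m^3/s.

4.347


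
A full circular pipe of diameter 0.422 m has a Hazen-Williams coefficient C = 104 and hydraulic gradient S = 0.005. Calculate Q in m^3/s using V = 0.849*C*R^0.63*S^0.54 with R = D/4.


For a full circular pipe, R = D/4 = 0.422/4 = 0.1055 m.
V = 0.849 * 104 * 0.1055^0.63 * 0.005^0.54
  = 0.849 * 104 * 0.242465 * 0.057206
  = 1.2247 m/s.
Pipe area A = pi*D^2/4 = pi*0.422^2/4 = 0.1399 m^2.
Q = A * V = 0.1399 * 1.2247 = 0.1713 m^3/s.

0.1713


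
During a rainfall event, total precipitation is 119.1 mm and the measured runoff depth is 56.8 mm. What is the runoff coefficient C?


The runoff coefficient C = runoff depth / rainfall depth.
C = 56.8 / 119.1
  = 0.4769.

0.4769


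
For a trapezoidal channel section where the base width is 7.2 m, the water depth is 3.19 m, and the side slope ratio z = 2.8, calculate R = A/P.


For a trapezoidal section with side slope z:
A = (b + z*y)*y = (7.2 + 2.8*3.19)*3.19 = 51.461 m^2.
P = b + 2*y*sqrt(1 + z^2) = 7.2 + 2*3.19*sqrt(1 + 2.8^2) = 26.169 m.
R = A/P = 51.461 / 26.169 = 1.9665 m.

1.9665


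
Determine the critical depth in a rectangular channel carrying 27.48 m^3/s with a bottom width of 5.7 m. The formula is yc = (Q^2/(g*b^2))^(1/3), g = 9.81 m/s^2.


Using yc = (Q^2 / (g * b^2))^(1/3):
Q^2 = 27.48^2 = 755.15.
g * b^2 = 9.81 * 5.7^2 = 9.81 * 32.49 = 318.73.
Q^2 / (g*b^2) = 755.15 / 318.73 = 2.3692.
yc = 2.3692^(1/3) = 1.3331 m.

1.3331


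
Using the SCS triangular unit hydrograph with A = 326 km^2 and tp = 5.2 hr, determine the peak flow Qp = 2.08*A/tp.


SCS formula: Qp = 2.08 * A / tp.
Qp = 2.08 * 326 / 5.2
   = 678.08 / 5.2
   = 130.4 m^3/s per cm.

130.4


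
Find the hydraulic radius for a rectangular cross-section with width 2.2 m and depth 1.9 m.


For a rectangular section:
Flow area A = b * y = 2.2 * 1.9 = 4.18 m^2.
Wetted perimeter P = b + 2y = 2.2 + 2*1.9 = 6.0 m.
Hydraulic radius R = A/P = 4.18 / 6.0 = 0.6967 m.

0.6967


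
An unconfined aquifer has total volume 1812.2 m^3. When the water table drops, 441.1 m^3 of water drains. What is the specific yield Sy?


Specific yield Sy = Volume drained / Total volume.
Sy = 441.1 / 1812.2
   = 0.2434.

0.2434


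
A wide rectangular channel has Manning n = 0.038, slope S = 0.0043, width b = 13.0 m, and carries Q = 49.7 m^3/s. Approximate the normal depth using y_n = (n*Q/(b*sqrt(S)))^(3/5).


We use the wide-channel approximation y_n = (n*Q/(b*sqrt(S)))^(3/5).
sqrt(S) = sqrt(0.0043) = 0.065574.
Numerator: n*Q = 0.038 * 49.7 = 1.8886.
Denominator: b*sqrt(S) = 13.0 * 0.065574 = 0.852462.
arg = 2.2155.
y_n = 2.2155^(3/5) = 1.6117 m.

1.6117


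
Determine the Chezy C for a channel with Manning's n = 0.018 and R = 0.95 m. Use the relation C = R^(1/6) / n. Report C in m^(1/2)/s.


The Chezy coefficient relates to Manning's n through C = R^(1/6) / n.
R^(1/6) = 0.95^(1/6) = 0.991488.
C = 0.991488 / 0.018 = 55.08 m^(1/2)/s.

55.08


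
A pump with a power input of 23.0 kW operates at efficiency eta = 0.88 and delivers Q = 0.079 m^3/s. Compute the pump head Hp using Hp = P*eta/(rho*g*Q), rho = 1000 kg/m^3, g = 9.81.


Pump head formula: Hp = P * eta / (rho * g * Q).
Numerator: P * eta = 23.0 * 1000 * 0.88 = 20240.0 W.
Denominator: rho * g * Q = 1000 * 9.81 * 0.079 = 774.99.
Hp = 20240.0 / 774.99 = 26.12 m.

26.12


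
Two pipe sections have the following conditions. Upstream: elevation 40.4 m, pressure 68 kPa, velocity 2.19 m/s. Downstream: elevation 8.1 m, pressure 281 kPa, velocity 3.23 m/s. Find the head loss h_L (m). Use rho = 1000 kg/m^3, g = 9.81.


Total head at each section: H = z + p/(rho*g) + V^2/(2g).
H1 = 40.4 + 68*1000/(1000*9.81) + 2.19^2/(2*9.81)
   = 40.4 + 6.932 + 0.2444
   = 47.576 m.
H2 = 8.1 + 281*1000/(1000*9.81) + 3.23^2/(2*9.81)
   = 8.1 + 28.644 + 0.5317
   = 37.276 m.
h_L = H1 - H2 = 47.576 - 37.276 = 10.3 m.

10.3


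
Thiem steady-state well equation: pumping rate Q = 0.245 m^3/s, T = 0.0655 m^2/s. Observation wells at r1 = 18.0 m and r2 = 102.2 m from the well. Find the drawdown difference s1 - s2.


Thiem equation: s1 - s2 = Q/(2*pi*T) * ln(r2/r1).
ln(r2/r1) = ln(102.2/18.0) = 1.7366.
Q/(2*pi*T) = 0.245 / (2*pi*0.0655) = 0.245 / 0.4115 = 0.5953.
s1 - s2 = 0.5953 * 1.7366 = 1.0338 m.

1.0338


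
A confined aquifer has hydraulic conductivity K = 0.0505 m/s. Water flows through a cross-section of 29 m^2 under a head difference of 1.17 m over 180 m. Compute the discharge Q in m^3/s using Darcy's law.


Darcy's law: Q = K * A * i, where i = dh/L.
Hydraulic gradient i = 1.17 / 180 = 0.0065.
Q = 0.0505 * 29 * 0.0065
  = 0.0095 m^3/s.

0.0095


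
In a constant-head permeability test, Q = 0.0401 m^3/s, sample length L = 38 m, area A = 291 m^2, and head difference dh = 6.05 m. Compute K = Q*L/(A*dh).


From K = Q*L / (A*dh):
Numerator: Q*L = 0.0401 * 38 = 1.5238.
Denominator: A*dh = 291 * 6.05 = 1760.55.
K = 1.5238 / 1760.55 = 0.000866 m/s.

0.000866


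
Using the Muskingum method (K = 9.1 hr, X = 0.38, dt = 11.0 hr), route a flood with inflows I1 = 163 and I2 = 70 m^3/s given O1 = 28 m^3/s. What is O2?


Muskingum coefficients:
denom = 2*K*(1-X) + dt = 2*9.1*(1-0.38) + 11.0 = 22.284.
C0 = (dt - 2*K*X)/denom = (11.0 - 2*9.1*0.38)/22.284 = 0.1833.
C1 = (dt + 2*K*X)/denom = (11.0 + 2*9.1*0.38)/22.284 = 0.804.
C2 = (2*K*(1-X) - dt)/denom = 0.0127.
O2 = C0*I2 + C1*I1 + C2*O1
   = 0.1833*70 + 0.804*163 + 0.0127*28
   = 144.24 m^3/s.

144.24


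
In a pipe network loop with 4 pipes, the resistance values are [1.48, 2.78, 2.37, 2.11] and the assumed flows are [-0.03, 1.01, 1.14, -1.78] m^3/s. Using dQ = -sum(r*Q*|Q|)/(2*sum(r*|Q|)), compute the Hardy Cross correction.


Numerator terms (r*Q*|Q|): 1.48*-0.03*|-0.03| = -0.0013; 2.78*1.01*|1.01| = 2.8359; 2.37*1.14*|1.14| = 3.0801; 2.11*-1.78*|-1.78| = -6.6853.
Sum of numerator = -0.7707.
Denominator terms (r*|Q|): 1.48*|-0.03| = 0.0444; 2.78*|1.01| = 2.8078; 2.37*|1.14| = 2.7018; 2.11*|-1.78| = 3.7558.
2 * sum of denominator = 2 * 9.3098 = 18.6196.
dQ = --0.7707 / 18.6196 = 0.0414 m^3/s.

0.0414


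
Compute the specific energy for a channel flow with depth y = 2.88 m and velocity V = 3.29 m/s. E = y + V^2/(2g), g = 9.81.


Specific energy E = y + V^2/(2g).
Velocity head = V^2/(2g) = 3.29^2 / (2*9.81) = 10.8241 / 19.62 = 0.5517 m.
E = 2.88 + 0.5517 = 3.4317 m.

3.4317


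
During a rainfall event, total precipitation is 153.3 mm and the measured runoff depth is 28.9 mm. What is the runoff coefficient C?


The runoff coefficient C = runoff depth / rainfall depth.
C = 28.9 / 153.3
  = 0.1885.

0.1885


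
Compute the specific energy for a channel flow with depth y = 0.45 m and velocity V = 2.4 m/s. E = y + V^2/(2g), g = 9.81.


Specific energy E = y + V^2/(2g).
Velocity head = V^2/(2g) = 2.4^2 / (2*9.81) = 5.76 / 19.62 = 0.2936 m.
E = 0.45 + 0.2936 = 0.7436 m.

0.7436


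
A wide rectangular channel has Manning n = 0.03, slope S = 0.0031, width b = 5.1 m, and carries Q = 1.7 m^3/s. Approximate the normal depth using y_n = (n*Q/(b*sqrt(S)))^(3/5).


We use the wide-channel approximation y_n = (n*Q/(b*sqrt(S)))^(3/5).
sqrt(S) = sqrt(0.0031) = 0.055678.
Numerator: n*Q = 0.03 * 1.7 = 0.051.
Denominator: b*sqrt(S) = 5.1 * 0.055678 = 0.283958.
arg = 0.1796.
y_n = 0.1796^(3/5) = 0.3569 m.

0.3569


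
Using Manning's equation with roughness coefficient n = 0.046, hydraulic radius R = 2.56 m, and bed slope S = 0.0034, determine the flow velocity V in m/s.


Manning's equation gives V = (1/n) * R^(2/3) * S^(1/2).
First, compute R^(2/3) = 2.56^(2/3) = 1.8714.
Next, S^(1/2) = 0.0034^(1/2) = 0.05831.
Then 1/n = 1/0.046 = 21.74.
V = 21.74 * 1.8714 * 0.05831 = 2.3721 m/s.

2.3721


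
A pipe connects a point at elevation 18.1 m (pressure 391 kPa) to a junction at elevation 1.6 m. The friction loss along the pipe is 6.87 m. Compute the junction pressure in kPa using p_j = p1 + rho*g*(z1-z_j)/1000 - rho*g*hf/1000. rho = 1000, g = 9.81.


Junction pressure: p_j = p1 + rho*g*(z1 - z_j)/1000 - rho*g*hf/1000.
Elevation term = 1000*9.81*(18.1 - 1.6)/1000 = 161.865 kPa.
Friction term = 1000*9.81*6.87/1000 = 67.395 kPa.
p_j = 391 + 161.865 - 67.395 = 485.47 kPa.

485.47


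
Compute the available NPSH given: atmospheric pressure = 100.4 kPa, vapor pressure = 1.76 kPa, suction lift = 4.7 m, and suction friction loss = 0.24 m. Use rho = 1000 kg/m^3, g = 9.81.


NPSHa = p_atm/(rho*g) - z_s - hf_s - p_vap/(rho*g).
p_atm/(rho*g) = 100.4*1000 / (1000*9.81) = 10.234 m.
p_vap/(rho*g) = 1.76*1000 / (1000*9.81) = 0.179 m.
NPSHa = 10.234 - 4.7 - 0.24 - 0.179
      = 5.12 m.

5.12


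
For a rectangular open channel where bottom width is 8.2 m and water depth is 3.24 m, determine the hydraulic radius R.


For a rectangular section:
Flow area A = b * y = 8.2 * 3.24 = 26.57 m^2.
Wetted perimeter P = b + 2y = 8.2 + 2*3.24 = 14.68 m.
Hydraulic radius R = A/P = 26.57 / 14.68 = 1.8098 m.

1.8098


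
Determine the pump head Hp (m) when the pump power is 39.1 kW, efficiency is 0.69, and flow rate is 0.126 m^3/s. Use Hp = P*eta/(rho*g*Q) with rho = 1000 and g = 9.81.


Pump head formula: Hp = P * eta / (rho * g * Q).
Numerator: P * eta = 39.1 * 1000 * 0.69 = 26979.0 W.
Denominator: rho * g * Q = 1000 * 9.81 * 0.126 = 1236.06.
Hp = 26979.0 / 1236.06 = 21.83 m.

21.83


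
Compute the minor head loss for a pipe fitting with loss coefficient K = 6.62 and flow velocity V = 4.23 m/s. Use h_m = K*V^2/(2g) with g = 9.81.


Minor loss formula: h_m = K * V^2/(2g).
V^2 = 4.23^2 = 17.8929.
V^2/(2g) = 17.8929 / 19.62 = 0.912 m.
h_m = 6.62 * 0.912 = 6.0373 m.

6.0373


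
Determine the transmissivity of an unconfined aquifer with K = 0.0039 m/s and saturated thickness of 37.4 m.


Transmissivity is defined as T = K * h.
T = 0.0039 * 37.4
  = 0.1459 m^2/s.

0.1459


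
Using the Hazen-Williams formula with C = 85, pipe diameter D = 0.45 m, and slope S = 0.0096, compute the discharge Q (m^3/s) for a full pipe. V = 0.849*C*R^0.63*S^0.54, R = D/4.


For a full circular pipe, R = D/4 = 0.45/4 = 0.1125 m.
V = 0.849 * 85 * 0.1125^0.63 * 0.0096^0.54
  = 0.849 * 85 * 0.252479 * 0.081363
  = 1.4824 m/s.
Pipe area A = pi*D^2/4 = pi*0.45^2/4 = 0.159 m^2.
Q = A * V = 0.159 * 1.4824 = 0.2358 m^3/s.

0.2358


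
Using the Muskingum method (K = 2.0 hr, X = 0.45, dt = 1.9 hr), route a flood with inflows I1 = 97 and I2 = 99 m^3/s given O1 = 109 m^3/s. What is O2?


Muskingum coefficients:
denom = 2*K*(1-X) + dt = 2*2.0*(1-0.45) + 1.9 = 4.1.
C0 = (dt - 2*K*X)/denom = (1.9 - 2*2.0*0.45)/4.1 = 0.0244.
C1 = (dt + 2*K*X)/denom = (1.9 + 2*2.0*0.45)/4.1 = 0.9024.
C2 = (2*K*(1-X) - dt)/denom = 0.0732.
O2 = C0*I2 + C1*I1 + C2*O1
   = 0.0244*99 + 0.9024*97 + 0.0732*109
   = 97.93 m^3/s.

97.93


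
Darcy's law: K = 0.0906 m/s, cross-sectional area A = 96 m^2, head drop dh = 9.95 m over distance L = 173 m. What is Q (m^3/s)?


Darcy's law: Q = K * A * i, where i = dh/L.
Hydraulic gradient i = 9.95 / 173 = 0.057514.
Q = 0.0906 * 96 * 0.057514
  = 0.5002 m^3/s.

0.5002


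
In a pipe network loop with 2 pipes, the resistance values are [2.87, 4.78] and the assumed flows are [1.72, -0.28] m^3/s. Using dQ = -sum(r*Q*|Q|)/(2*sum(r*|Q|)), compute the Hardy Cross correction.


Numerator terms (r*Q*|Q|): 2.87*1.72*|1.72| = 8.4906; 4.78*-0.28*|-0.28| = -0.3748.
Sum of numerator = 8.1159.
Denominator terms (r*|Q|): 2.87*|1.72| = 4.9364; 4.78*|-0.28| = 1.3384.
2 * sum of denominator = 2 * 6.2748 = 12.5496.
dQ = -8.1159 / 12.5496 = -0.6467 m^3/s.

-0.6467


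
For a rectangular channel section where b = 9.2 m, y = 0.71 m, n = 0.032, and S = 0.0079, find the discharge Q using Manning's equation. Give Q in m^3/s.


For a rectangular channel, the cross-sectional area A = b * y = 9.2 * 0.71 = 6.53 m^2.
The wetted perimeter P = b + 2y = 9.2 + 2*0.71 = 10.62 m.
Hydraulic radius R = A/P = 6.53/10.62 = 0.6151 m.
Velocity V = (1/n)*R^(2/3)*S^(1/2) = (1/0.032)*0.6151^(2/3)*0.0079^(1/2) = 2.0088 m/s.
Discharge Q = A * V = 6.53 * 2.0088 = 13.122 m^3/s.

13.122


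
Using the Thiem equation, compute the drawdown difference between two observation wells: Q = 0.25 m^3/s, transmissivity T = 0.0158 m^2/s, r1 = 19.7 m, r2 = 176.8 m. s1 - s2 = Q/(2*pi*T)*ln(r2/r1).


Thiem equation: s1 - s2 = Q/(2*pi*T) * ln(r2/r1).
ln(r2/r1) = ln(176.8/19.7) = 2.1944.
Q/(2*pi*T) = 0.25 / (2*pi*0.0158) = 0.25 / 0.0993 = 2.5183.
s1 - s2 = 2.5183 * 2.1944 = 5.5261 m.

5.5261


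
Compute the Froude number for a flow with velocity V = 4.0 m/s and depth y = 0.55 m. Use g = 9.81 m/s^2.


The Froude number is defined as Fr = V / sqrt(g*y).
g*y = 9.81 * 0.55 = 5.3955.
sqrt(g*y) = sqrt(5.3955) = 2.3228.
Fr = 4.0 / 2.3228 = 1.722.

1.722


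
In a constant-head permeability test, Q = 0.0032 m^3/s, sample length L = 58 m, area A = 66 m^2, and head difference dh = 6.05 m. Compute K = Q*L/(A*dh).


From K = Q*L / (A*dh):
Numerator: Q*L = 0.0032 * 58 = 0.1856.
Denominator: A*dh = 66 * 6.05 = 399.3.
K = 0.1856 / 399.3 = 0.000465 m/s.

0.000465


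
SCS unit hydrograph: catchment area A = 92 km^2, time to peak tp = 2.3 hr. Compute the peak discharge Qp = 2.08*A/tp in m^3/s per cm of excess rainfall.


SCS formula: Qp = 2.08 * A / tp.
Qp = 2.08 * 92 / 2.3
   = 191.36 / 2.3
   = 83.2 m^3/s per cm.

83.2


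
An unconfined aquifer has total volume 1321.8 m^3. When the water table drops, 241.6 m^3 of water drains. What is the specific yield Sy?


Specific yield Sy = Volume drained / Total volume.
Sy = 241.6 / 1321.8
   = 0.1828.

0.1828


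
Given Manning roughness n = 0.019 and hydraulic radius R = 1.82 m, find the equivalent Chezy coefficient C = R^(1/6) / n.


The Chezy coefficient relates to Manning's n through C = R^(1/6) / n.
R^(1/6) = 1.82^(1/6) = 1.104957.
C = 1.104957 / 0.019 = 58.16 m^(1/2)/s.

58.16


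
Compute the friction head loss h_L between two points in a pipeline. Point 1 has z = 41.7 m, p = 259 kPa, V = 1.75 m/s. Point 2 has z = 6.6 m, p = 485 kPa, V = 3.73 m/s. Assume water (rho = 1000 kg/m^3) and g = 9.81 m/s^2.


Total head at each section: H = z + p/(rho*g) + V^2/(2g).
H1 = 41.7 + 259*1000/(1000*9.81) + 1.75^2/(2*9.81)
   = 41.7 + 26.402 + 0.1561
   = 68.258 m.
H2 = 6.6 + 485*1000/(1000*9.81) + 3.73^2/(2*9.81)
   = 6.6 + 49.439 + 0.7091
   = 56.748 m.
h_L = H1 - H2 = 68.258 - 56.748 = 11.509 m.

11.509


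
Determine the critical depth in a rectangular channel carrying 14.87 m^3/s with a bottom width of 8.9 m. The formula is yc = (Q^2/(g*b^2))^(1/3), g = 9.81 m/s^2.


Using yc = (Q^2 / (g * b^2))^(1/3):
Q^2 = 14.87^2 = 221.12.
g * b^2 = 9.81 * 8.9^2 = 9.81 * 79.21 = 777.05.
Q^2 / (g*b^2) = 221.12 / 777.05 = 0.2846.
yc = 0.2846^(1/3) = 0.6577 m.

0.6577


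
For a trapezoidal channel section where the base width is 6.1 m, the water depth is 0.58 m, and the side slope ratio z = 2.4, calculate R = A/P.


For a trapezoidal section with side slope z:
A = (b + z*y)*y = (6.1 + 2.4*0.58)*0.58 = 4.345 m^2.
P = b + 2*y*sqrt(1 + z^2) = 6.1 + 2*0.58*sqrt(1 + 2.4^2) = 9.116 m.
R = A/P = 4.345 / 9.116 = 0.4767 m.

0.4767


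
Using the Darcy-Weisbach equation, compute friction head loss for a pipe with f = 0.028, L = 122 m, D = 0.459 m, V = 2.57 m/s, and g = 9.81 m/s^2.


Darcy-Weisbach equation: h_f = f * (L/D) * V^2/(2g).
f * L/D = 0.028 * 122/0.459 = 7.4423.
V^2/(2g) = 2.57^2 / (2*9.81) = 6.6049 / 19.62 = 0.3366 m.
h_f = 7.4423 * 0.3366 = 2.505 m.

2.505


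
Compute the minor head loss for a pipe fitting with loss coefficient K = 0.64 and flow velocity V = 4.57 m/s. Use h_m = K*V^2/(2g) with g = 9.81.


Minor loss formula: h_m = K * V^2/(2g).
V^2 = 4.57^2 = 20.8849.
V^2/(2g) = 20.8849 / 19.62 = 1.0645 m.
h_m = 0.64 * 1.0645 = 0.6813 m.

0.6813


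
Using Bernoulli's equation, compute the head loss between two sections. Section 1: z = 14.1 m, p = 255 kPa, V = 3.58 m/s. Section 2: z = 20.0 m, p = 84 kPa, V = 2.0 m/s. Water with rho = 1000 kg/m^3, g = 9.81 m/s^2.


Total head at each section: H = z + p/(rho*g) + V^2/(2g).
H1 = 14.1 + 255*1000/(1000*9.81) + 3.58^2/(2*9.81)
   = 14.1 + 25.994 + 0.6532
   = 40.747 m.
H2 = 20.0 + 84*1000/(1000*9.81) + 2.0^2/(2*9.81)
   = 20.0 + 8.563 + 0.2039
   = 28.767 m.
h_L = H1 - H2 = 40.747 - 28.767 = 11.981 m.

11.981


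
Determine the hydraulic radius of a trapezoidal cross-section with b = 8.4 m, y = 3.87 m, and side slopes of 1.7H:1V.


For a trapezoidal section with side slope z:
A = (b + z*y)*y = (8.4 + 1.7*3.87)*3.87 = 57.969 m^2.
P = b + 2*y*sqrt(1 + z^2) = 8.4 + 2*3.87*sqrt(1 + 1.7^2) = 23.666 m.
R = A/P = 57.969 / 23.666 = 2.4495 m.

2.4495


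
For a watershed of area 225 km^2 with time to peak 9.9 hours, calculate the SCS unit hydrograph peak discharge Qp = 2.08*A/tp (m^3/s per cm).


SCS formula: Qp = 2.08 * A / tp.
Qp = 2.08 * 225 / 9.9
   = 468.0 / 9.9
   = 47.27 m^3/s per cm.

47.27


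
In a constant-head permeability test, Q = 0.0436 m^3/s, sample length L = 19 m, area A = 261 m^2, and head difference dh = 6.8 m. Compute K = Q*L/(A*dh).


From K = Q*L / (A*dh):
Numerator: Q*L = 0.0436 * 19 = 0.8284.
Denominator: A*dh = 261 * 6.8 = 1774.8.
K = 0.8284 / 1774.8 = 0.000467 m/s.

0.000467


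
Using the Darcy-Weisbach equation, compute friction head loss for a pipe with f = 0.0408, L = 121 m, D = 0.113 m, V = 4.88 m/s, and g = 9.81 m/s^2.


Darcy-Weisbach equation: h_f = f * (L/D) * V^2/(2g).
f * L/D = 0.0408 * 121/0.113 = 43.6885.
V^2/(2g) = 4.88^2 / (2*9.81) = 23.8144 / 19.62 = 1.2138 m.
h_f = 43.6885 * 1.2138 = 53.028 m.

53.028


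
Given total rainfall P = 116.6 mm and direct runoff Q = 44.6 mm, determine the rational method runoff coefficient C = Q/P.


The runoff coefficient C = runoff depth / rainfall depth.
C = 44.6 / 116.6
  = 0.3825.

0.3825


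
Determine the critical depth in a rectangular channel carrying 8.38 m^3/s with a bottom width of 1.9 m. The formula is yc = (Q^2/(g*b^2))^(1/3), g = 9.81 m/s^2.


Using yc = (Q^2 / (g * b^2))^(1/3):
Q^2 = 8.38^2 = 70.22.
g * b^2 = 9.81 * 1.9^2 = 9.81 * 3.61 = 35.41.
Q^2 / (g*b^2) = 70.22 / 35.41 = 1.9831.
yc = 1.9831^(1/3) = 1.2563 m.

1.2563


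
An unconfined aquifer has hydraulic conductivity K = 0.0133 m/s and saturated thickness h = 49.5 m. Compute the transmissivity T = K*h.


Transmissivity is defined as T = K * h.
T = 0.0133 * 49.5
  = 0.6583 m^2/s.

0.6583


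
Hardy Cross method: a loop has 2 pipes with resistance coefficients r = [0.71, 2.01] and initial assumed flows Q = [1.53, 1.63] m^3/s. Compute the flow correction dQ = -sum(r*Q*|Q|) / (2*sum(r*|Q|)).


Numerator terms (r*Q*|Q|): 0.71*1.53*|1.53| = 1.662; 2.01*1.63*|1.63| = 5.3404.
Sum of numerator = 7.0024.
Denominator terms (r*|Q|): 0.71*|1.53| = 1.0863; 2.01*|1.63| = 3.2763.
2 * sum of denominator = 2 * 4.3626 = 8.7252.
dQ = -7.0024 / 8.7252 = -0.8025 m^3/s.

-0.8025


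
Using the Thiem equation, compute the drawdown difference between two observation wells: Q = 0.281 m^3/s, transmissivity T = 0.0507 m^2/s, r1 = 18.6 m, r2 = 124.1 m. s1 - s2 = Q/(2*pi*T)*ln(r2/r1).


Thiem equation: s1 - s2 = Q/(2*pi*T) * ln(r2/r1).
ln(r2/r1) = ln(124.1/18.6) = 1.8979.
Q/(2*pi*T) = 0.281 / (2*pi*0.0507) = 0.281 / 0.3186 = 0.8821.
s1 - s2 = 0.8821 * 1.8979 = 1.6742 m.

1.6742


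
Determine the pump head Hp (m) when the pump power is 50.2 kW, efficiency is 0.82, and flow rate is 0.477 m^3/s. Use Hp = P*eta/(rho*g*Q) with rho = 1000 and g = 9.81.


Pump head formula: Hp = P * eta / (rho * g * Q).
Numerator: P * eta = 50.2 * 1000 * 0.82 = 41164.0 W.
Denominator: rho * g * Q = 1000 * 9.81 * 0.477 = 4679.37.
Hp = 41164.0 / 4679.37 = 8.8 m.

8.8


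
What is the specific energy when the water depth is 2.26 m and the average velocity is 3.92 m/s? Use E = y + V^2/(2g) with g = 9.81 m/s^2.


Specific energy E = y + V^2/(2g).
Velocity head = V^2/(2g) = 3.92^2 / (2*9.81) = 15.3664 / 19.62 = 0.7832 m.
E = 2.26 + 0.7832 = 3.0432 m.

3.0432


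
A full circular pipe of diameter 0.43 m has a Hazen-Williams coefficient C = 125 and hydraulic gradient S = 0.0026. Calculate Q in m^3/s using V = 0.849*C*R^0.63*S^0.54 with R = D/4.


For a full circular pipe, R = D/4 = 0.43/4 = 0.1075 m.
V = 0.849 * 125 * 0.1075^0.63 * 0.0026^0.54
  = 0.849 * 125 * 0.245351 * 0.040187
  = 1.0464 m/s.
Pipe area A = pi*D^2/4 = pi*0.43^2/4 = 0.1452 m^2.
Q = A * V = 0.1452 * 1.0464 = 0.152 m^3/s.

0.152


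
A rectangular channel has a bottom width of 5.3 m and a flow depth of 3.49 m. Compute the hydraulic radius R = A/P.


For a rectangular section:
Flow area A = b * y = 5.3 * 3.49 = 18.5 m^2.
Wetted perimeter P = b + 2y = 5.3 + 2*3.49 = 12.28 m.
Hydraulic radius R = A/P = 18.5 / 12.28 = 1.5063 m.

1.5063


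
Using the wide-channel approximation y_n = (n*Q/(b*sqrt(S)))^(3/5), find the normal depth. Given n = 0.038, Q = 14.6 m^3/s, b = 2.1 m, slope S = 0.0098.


We use the wide-channel approximation y_n = (n*Q/(b*sqrt(S)))^(3/5).
sqrt(S) = sqrt(0.0098) = 0.098995.
Numerator: n*Q = 0.038 * 14.6 = 0.5548.
Denominator: b*sqrt(S) = 2.1 * 0.098995 = 0.20789.
arg = 2.6687.
y_n = 2.6687^(3/5) = 1.8021 m.

1.8021


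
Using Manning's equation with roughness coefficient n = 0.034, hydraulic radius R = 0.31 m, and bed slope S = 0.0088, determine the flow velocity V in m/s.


Manning's equation gives V = (1/n) * R^(2/3) * S^(1/2).
First, compute R^(2/3) = 0.31^(2/3) = 0.458.
Next, S^(1/2) = 0.0088^(1/2) = 0.093808.
Then 1/n = 1/0.034 = 29.41.
V = 29.41 * 0.458 * 0.093808 = 1.2638 m/s.

1.2638


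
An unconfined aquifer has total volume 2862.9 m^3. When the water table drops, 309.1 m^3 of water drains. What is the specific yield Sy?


Specific yield Sy = Volume drained / Total volume.
Sy = 309.1 / 2862.9
   = 0.108.

0.108


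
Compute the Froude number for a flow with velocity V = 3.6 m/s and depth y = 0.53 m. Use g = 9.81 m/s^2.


The Froude number is defined as Fr = V / sqrt(g*y).
g*y = 9.81 * 0.53 = 5.1993.
sqrt(g*y) = sqrt(5.1993) = 2.2802.
Fr = 3.6 / 2.2802 = 1.5788.

1.5788


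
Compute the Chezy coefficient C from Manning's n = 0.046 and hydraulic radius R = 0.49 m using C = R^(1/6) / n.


The Chezy coefficient relates to Manning's n through C = R^(1/6) / n.
R^(1/6) = 0.49^(1/6) = 0.887904.
C = 0.887904 / 0.046 = 19.3 m^(1/2)/s.

19.3


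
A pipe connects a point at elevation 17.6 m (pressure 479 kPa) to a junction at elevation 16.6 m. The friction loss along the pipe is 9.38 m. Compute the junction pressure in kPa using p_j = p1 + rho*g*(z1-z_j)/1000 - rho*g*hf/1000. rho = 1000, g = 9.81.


Junction pressure: p_j = p1 + rho*g*(z1 - z_j)/1000 - rho*g*hf/1000.
Elevation term = 1000*9.81*(17.6 - 16.6)/1000 = 9.81 kPa.
Friction term = 1000*9.81*9.38/1000 = 92.018 kPa.
p_j = 479 + 9.81 - 92.018 = 396.79 kPa.

396.79


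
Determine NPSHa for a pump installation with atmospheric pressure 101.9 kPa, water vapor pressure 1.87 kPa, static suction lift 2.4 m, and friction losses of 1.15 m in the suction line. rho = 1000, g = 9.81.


NPSHa = p_atm/(rho*g) - z_s - hf_s - p_vap/(rho*g).
p_atm/(rho*g) = 101.9*1000 / (1000*9.81) = 10.387 m.
p_vap/(rho*g) = 1.87*1000 / (1000*9.81) = 0.191 m.
NPSHa = 10.387 - 2.4 - 1.15 - 0.191
      = 6.65 m.

6.65


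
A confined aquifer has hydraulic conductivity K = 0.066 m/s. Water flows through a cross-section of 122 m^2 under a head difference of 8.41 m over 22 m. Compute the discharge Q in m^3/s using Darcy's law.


Darcy's law: Q = K * A * i, where i = dh/L.
Hydraulic gradient i = 8.41 / 22 = 0.382273.
Q = 0.066 * 122 * 0.382273
  = 3.0781 m^3/s.

3.0781


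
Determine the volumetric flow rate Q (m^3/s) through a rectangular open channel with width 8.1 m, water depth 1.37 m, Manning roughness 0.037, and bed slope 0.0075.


For a rectangular channel, the cross-sectional area A = b * y = 8.1 * 1.37 = 11.1 m^2.
The wetted perimeter P = b + 2y = 8.1 + 2*1.37 = 10.84 m.
Hydraulic radius R = A/P = 11.1/10.84 = 1.0237 m.
Velocity V = (1/n)*R^(2/3)*S^(1/2) = (1/0.037)*1.0237^(2/3)*0.0075^(1/2) = 2.3775 m/s.
Discharge Q = A * V = 11.1 * 2.3775 = 26.383 m^3/s.

26.383


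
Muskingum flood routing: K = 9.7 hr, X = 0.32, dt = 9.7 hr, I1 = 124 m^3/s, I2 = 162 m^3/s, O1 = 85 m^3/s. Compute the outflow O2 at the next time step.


Muskingum coefficients:
denom = 2*K*(1-X) + dt = 2*9.7*(1-0.32) + 9.7 = 22.892.
C0 = (dt - 2*K*X)/denom = (9.7 - 2*9.7*0.32)/22.892 = 0.1525.
C1 = (dt + 2*K*X)/denom = (9.7 + 2*9.7*0.32)/22.892 = 0.6949.
C2 = (2*K*(1-X) - dt)/denom = 0.1525.
O2 = C0*I2 + C1*I1 + C2*O1
   = 0.1525*162 + 0.6949*124 + 0.1525*85
   = 123.85 m^3/s.

123.85


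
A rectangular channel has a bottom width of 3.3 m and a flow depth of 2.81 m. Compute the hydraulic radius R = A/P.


For a rectangular section:
Flow area A = b * y = 3.3 * 2.81 = 9.27 m^2.
Wetted perimeter P = b + 2y = 3.3 + 2*2.81 = 8.92 m.
Hydraulic radius R = A/P = 9.27 / 8.92 = 1.0396 m.

1.0396


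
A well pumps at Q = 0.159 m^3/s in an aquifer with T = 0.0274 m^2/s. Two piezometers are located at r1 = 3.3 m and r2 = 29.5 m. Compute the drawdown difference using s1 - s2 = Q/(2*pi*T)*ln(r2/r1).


Thiem equation: s1 - s2 = Q/(2*pi*T) * ln(r2/r1).
ln(r2/r1) = ln(29.5/3.3) = 2.1905.
Q/(2*pi*T) = 0.159 / (2*pi*0.0274) = 0.159 / 0.1722 = 0.9236.
s1 - s2 = 0.9236 * 2.1905 = 2.023 m.

2.023


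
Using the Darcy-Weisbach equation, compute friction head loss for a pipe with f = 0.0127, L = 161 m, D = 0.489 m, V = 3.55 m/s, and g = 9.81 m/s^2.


Darcy-Weisbach equation: h_f = f * (L/D) * V^2/(2g).
f * L/D = 0.0127 * 161/0.489 = 4.1814.
V^2/(2g) = 3.55^2 / (2*9.81) = 12.6025 / 19.62 = 0.6423 m.
h_f = 4.1814 * 0.6423 = 2.686 m.

2.686


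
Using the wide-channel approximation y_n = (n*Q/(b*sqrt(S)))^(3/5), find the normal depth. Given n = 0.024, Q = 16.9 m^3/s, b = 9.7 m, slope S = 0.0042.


We use the wide-channel approximation y_n = (n*Q/(b*sqrt(S)))^(3/5).
sqrt(S) = sqrt(0.0042) = 0.064807.
Numerator: n*Q = 0.024 * 16.9 = 0.4056.
Denominator: b*sqrt(S) = 9.7 * 0.064807 = 0.628628.
arg = 0.6452.
y_n = 0.6452^(3/5) = 0.7688 m.

0.7688


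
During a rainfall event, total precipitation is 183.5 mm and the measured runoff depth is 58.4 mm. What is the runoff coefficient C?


The runoff coefficient C = runoff depth / rainfall depth.
C = 58.4 / 183.5
  = 0.3183.

0.3183


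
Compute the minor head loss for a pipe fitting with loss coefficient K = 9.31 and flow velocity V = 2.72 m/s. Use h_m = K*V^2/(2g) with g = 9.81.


Minor loss formula: h_m = K * V^2/(2g).
V^2 = 2.72^2 = 7.3984.
V^2/(2g) = 7.3984 / 19.62 = 0.3771 m.
h_m = 9.31 * 0.3771 = 3.5107 m.

3.5107


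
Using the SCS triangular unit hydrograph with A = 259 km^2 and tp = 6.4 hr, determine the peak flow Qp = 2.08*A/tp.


SCS formula: Qp = 2.08 * A / tp.
Qp = 2.08 * 259 / 6.4
   = 538.72 / 6.4
   = 84.17 m^3/s per cm.

84.17


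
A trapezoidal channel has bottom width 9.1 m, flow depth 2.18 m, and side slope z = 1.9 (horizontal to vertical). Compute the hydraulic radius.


For a trapezoidal section with side slope z:
A = (b + z*y)*y = (9.1 + 1.9*2.18)*2.18 = 28.868 m^2.
P = b + 2*y*sqrt(1 + z^2) = 9.1 + 2*2.18*sqrt(1 + 1.9^2) = 18.461 m.
R = A/P = 28.868 / 18.461 = 1.5637 m.

1.5637


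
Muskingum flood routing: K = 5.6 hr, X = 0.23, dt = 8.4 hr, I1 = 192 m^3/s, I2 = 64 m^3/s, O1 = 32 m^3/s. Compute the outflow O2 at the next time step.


Muskingum coefficients:
denom = 2*K*(1-X) + dt = 2*5.6*(1-0.23) + 8.4 = 17.024.
C0 = (dt - 2*K*X)/denom = (8.4 - 2*5.6*0.23)/17.024 = 0.3421.
C1 = (dt + 2*K*X)/denom = (8.4 + 2*5.6*0.23)/17.024 = 0.6447.
C2 = (2*K*(1-X) - dt)/denom = 0.0132.
O2 = C0*I2 + C1*I1 + C2*O1
   = 0.3421*64 + 0.6447*192 + 0.0132*32
   = 146.11 m^3/s.

146.11


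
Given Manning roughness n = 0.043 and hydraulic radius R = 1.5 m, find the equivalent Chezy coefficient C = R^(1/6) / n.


The Chezy coefficient relates to Manning's n through C = R^(1/6) / n.
R^(1/6) = 1.5^(1/6) = 1.069913.
C = 1.069913 / 0.043 = 24.88 m^(1/2)/s.

24.88


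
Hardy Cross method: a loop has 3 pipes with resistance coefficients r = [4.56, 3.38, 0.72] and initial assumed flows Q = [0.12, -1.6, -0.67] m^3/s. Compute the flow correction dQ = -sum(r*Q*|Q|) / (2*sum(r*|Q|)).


Numerator terms (r*Q*|Q|): 4.56*0.12*|0.12| = 0.0657; 3.38*-1.6*|-1.6| = -8.6528; 0.72*-0.67*|-0.67| = -0.3232.
Sum of numerator = -8.9103.
Denominator terms (r*|Q|): 4.56*|0.12| = 0.5472; 3.38*|-1.6| = 5.408; 0.72*|-0.67| = 0.4824.
2 * sum of denominator = 2 * 6.4376 = 12.8752.
dQ = --8.9103 / 12.8752 = 0.6921 m^3/s.

0.6921


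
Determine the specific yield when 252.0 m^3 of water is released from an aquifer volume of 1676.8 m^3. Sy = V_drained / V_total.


Specific yield Sy = Volume drained / Total volume.
Sy = 252.0 / 1676.8
   = 0.1503.

0.1503


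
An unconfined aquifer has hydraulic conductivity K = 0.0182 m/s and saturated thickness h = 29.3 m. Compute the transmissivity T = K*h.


Transmissivity is defined as T = K * h.
T = 0.0182 * 29.3
  = 0.5333 m^2/s.

0.5333


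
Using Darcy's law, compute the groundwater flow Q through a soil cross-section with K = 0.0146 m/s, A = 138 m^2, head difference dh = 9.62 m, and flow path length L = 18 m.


Darcy's law: Q = K * A * i, where i = dh/L.
Hydraulic gradient i = 9.62 / 18 = 0.534444.
Q = 0.0146 * 138 * 0.534444
  = 1.0768 m^3/s.

1.0768


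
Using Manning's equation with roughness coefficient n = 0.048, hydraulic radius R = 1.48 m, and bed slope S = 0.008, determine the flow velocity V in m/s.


Manning's equation gives V = (1/n) * R^(2/3) * S^(1/2).
First, compute R^(2/3) = 1.48^(2/3) = 1.2987.
Next, S^(1/2) = 0.008^(1/2) = 0.089443.
Then 1/n = 1/0.048 = 20.83.
V = 20.83 * 1.2987 * 0.089443 = 2.42 m/s.

2.42


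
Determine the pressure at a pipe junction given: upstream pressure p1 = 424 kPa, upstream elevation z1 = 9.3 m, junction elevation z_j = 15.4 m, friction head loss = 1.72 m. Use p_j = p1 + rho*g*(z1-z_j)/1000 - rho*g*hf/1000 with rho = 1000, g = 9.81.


Junction pressure: p_j = p1 + rho*g*(z1 - z_j)/1000 - rho*g*hf/1000.
Elevation term = 1000*9.81*(9.3 - 15.4)/1000 = -59.841 kPa.
Friction term = 1000*9.81*1.72/1000 = 16.873 kPa.
p_j = 424 + -59.841 - 16.873 = 347.29 kPa.

347.29


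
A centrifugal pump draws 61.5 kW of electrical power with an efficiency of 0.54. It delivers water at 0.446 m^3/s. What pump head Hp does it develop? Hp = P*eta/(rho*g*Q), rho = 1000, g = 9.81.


Pump head formula: Hp = P * eta / (rho * g * Q).
Numerator: P * eta = 61.5 * 1000 * 0.54 = 33210.0 W.
Denominator: rho * g * Q = 1000 * 9.81 * 0.446 = 4375.26.
Hp = 33210.0 / 4375.26 = 7.59 m.

7.59


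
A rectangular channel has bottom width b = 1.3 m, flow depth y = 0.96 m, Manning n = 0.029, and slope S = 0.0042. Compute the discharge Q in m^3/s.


For a rectangular channel, the cross-sectional area A = b * y = 1.3 * 0.96 = 1.25 m^2.
The wetted perimeter P = b + 2y = 1.3 + 2*0.96 = 3.22 m.
Hydraulic radius R = A/P = 1.25/3.22 = 0.3876 m.
Velocity V = (1/n)*R^(2/3)*S^(1/2) = (1/0.029)*0.3876^(2/3)*0.0042^(1/2) = 1.188 m/s.
Discharge Q = A * V = 1.25 * 1.188 = 1.483 m^3/s.

1.483


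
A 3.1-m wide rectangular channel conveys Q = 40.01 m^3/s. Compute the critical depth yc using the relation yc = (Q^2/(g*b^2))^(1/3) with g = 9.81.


Using yc = (Q^2 / (g * b^2))^(1/3):
Q^2 = 40.01^2 = 1600.8.
g * b^2 = 9.81 * 3.1^2 = 9.81 * 9.61 = 94.27.
Q^2 / (g*b^2) = 1600.8 / 94.27 = 16.981.
yc = 16.981^(1/3) = 2.5703 m.

2.5703


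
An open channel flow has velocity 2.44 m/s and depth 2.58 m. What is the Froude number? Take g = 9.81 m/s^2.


The Froude number is defined as Fr = V / sqrt(g*y).
g*y = 9.81 * 2.58 = 25.3098.
sqrt(g*y) = sqrt(25.3098) = 5.0309.
Fr = 2.44 / 5.0309 = 0.485.

0.485


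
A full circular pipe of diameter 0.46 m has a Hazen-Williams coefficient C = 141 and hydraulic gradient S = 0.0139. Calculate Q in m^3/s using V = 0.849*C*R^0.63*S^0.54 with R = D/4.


For a full circular pipe, R = D/4 = 0.46/4 = 0.115 m.
V = 0.849 * 141 * 0.115^0.63 * 0.0139^0.54
  = 0.849 * 141 * 0.256 * 0.099364
  = 3.0451 m/s.
Pipe area A = pi*D^2/4 = pi*0.46^2/4 = 0.1662 m^2.
Q = A * V = 0.1662 * 3.0451 = 0.5061 m^3/s.

0.5061


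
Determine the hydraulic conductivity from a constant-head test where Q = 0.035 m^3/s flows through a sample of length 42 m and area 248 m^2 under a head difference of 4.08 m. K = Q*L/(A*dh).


From K = Q*L / (A*dh):
Numerator: Q*L = 0.035 * 42 = 1.47.
Denominator: A*dh = 248 * 4.08 = 1011.84.
K = 1.47 / 1011.84 = 0.001453 m/s.

0.001453


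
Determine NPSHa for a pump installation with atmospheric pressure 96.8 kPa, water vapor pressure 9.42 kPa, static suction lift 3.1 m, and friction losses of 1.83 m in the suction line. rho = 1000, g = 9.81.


NPSHa = p_atm/(rho*g) - z_s - hf_s - p_vap/(rho*g).
p_atm/(rho*g) = 96.8*1000 / (1000*9.81) = 9.867 m.
p_vap/(rho*g) = 9.42*1000 / (1000*9.81) = 0.96 m.
NPSHa = 9.867 - 3.1 - 1.83 - 0.96
      = 3.98 m.

3.98


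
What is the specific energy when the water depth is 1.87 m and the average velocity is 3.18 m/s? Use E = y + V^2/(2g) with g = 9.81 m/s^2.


Specific energy E = y + V^2/(2g).
Velocity head = V^2/(2g) = 3.18^2 / (2*9.81) = 10.1124 / 19.62 = 0.5154 m.
E = 1.87 + 0.5154 = 2.3854 m.

2.3854


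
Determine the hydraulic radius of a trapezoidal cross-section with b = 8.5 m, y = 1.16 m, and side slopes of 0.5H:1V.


For a trapezoidal section with side slope z:
A = (b + z*y)*y = (8.5 + 0.5*1.16)*1.16 = 10.533 m^2.
P = b + 2*y*sqrt(1 + z^2) = 8.5 + 2*1.16*sqrt(1 + 0.5^2) = 11.094 m.
R = A/P = 10.533 / 11.094 = 0.9494 m.

0.9494


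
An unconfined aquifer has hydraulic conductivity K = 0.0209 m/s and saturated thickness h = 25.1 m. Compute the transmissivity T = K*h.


Transmissivity is defined as T = K * h.
T = 0.0209 * 25.1
  = 0.5246 m^2/s.

0.5246


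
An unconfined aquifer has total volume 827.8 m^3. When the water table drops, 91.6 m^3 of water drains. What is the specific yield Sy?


Specific yield Sy = Volume drained / Total volume.
Sy = 91.6 / 827.8
   = 0.1107.

0.1107


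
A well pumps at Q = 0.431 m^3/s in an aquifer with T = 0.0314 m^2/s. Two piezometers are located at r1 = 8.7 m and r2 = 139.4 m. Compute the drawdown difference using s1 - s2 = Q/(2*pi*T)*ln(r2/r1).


Thiem equation: s1 - s2 = Q/(2*pi*T) * ln(r2/r1).
ln(r2/r1) = ln(139.4/8.7) = 2.774.
Q/(2*pi*T) = 0.431 / (2*pi*0.0314) = 0.431 / 0.1973 = 2.1846.
s1 - s2 = 2.1846 * 2.774 = 6.0601 m.

6.0601


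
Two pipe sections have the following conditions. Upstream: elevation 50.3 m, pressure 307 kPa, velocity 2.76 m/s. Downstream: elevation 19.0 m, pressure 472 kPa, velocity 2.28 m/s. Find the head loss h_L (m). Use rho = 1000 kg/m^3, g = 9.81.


Total head at each section: H = z + p/(rho*g) + V^2/(2g).
H1 = 50.3 + 307*1000/(1000*9.81) + 2.76^2/(2*9.81)
   = 50.3 + 31.295 + 0.3883
   = 81.983 m.
H2 = 19.0 + 472*1000/(1000*9.81) + 2.28^2/(2*9.81)
   = 19.0 + 48.114 + 0.265
   = 67.379 m.
h_L = H1 - H2 = 81.983 - 67.379 = 14.604 m.

14.604


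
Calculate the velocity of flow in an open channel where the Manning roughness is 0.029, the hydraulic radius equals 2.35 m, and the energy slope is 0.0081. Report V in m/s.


Manning's equation gives V = (1/n) * R^(2/3) * S^(1/2).
First, compute R^(2/3) = 2.35^(2/3) = 1.7676.
Next, S^(1/2) = 0.0081^(1/2) = 0.09.
Then 1/n = 1/0.029 = 34.48.
V = 34.48 * 1.7676 * 0.09 = 5.4856 m/s.

5.4856


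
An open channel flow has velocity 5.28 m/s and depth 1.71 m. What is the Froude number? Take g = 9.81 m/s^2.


The Froude number is defined as Fr = V / sqrt(g*y).
g*y = 9.81 * 1.71 = 16.7751.
sqrt(g*y) = sqrt(16.7751) = 4.0957.
Fr = 5.28 / 4.0957 = 1.2891.

1.2891
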